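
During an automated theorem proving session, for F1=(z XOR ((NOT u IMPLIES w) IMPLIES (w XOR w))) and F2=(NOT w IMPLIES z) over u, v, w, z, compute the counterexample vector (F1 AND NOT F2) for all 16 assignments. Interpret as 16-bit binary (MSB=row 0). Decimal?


F1 = (z XOR ((NOT u IMPLIES w) IMPLIES (w XOR w)))
F2 = (NOT w IMPLIES z)
Counterexample to F1=>F2 is where F1=1 and F2=0.
Evaluate each row (bits = u,v,w,z, MSB first):
  row 0 [0000]: F1=1 F2=0 -> F1&~F2 -> 1
  row 1 [0001]: F1=0 F2=1 -> F1&~F2 -> 0
  row 2 [0010]: F1=0 F2=1 -> F1&~F2 -> 0
  row 3 [0011]: F1=1 F2=1 -> F1&~F2 -> 0
  row 4 [0100]: F1=1 F2=0 -> F1&~F2 -> 1
  row 5 [0101]: F1=0 F2=1 -> F1&~F2 -> 0
  row 6 [0110]: F1=0 F2=1 -> F1&~F2 -> 0
  row 7 [0111]: F1=1 F2=1 -> F1&~F2 -> 0
  row 8 [1000]: F1=0 F2=0 -> F1&~F2 -> 0
  row 9 [1001]: F1=1 F2=1 -> F1&~F2 -> 0
  row 10 [1010]: F1=0 F2=1 -> F1&~F2 -> 0
  row 11 [1011]: F1=1 F2=1 -> F1&~F2 -> 0
  row 12 [1100]: F1=0 F2=0 -> F1&~F2 -> 0
  row 13 [1101]: F1=1 F2=1 -> F1&~F2 -> 0
  row 14 [1110]: F1=0 F2=1 -> F1&~F2 -> 0
  row 15 [1111]: F1=1 F2=1 -> F1&~F2 -> 0
Full result column, 4 rows per line (u,v fixed per line; w,z runs 00..11 left to right):
  rows 0-3 [u,v=00]: 1000  = hex 8
  rows 4-7 [u,v=01]: 1000  = hex 8
  rows 8-11 [u,v=10]: 0000  = hex 0
  rows 12-15 [u,v=11]: 0000  = hex 0
Counterexample vector (row 0 .. row 15) = 1000100000000000
Output column grouped in 4s = 1000 1000 0000 0000 = 0x8800
Convert to decimal digit by digit (value = value*16 + digit):
  8 -> 8
  8*16 + 8 = 136
  136*16 + 0 = 2176
  2176*16 + 0 = 34816
Decimal = 34816

34816


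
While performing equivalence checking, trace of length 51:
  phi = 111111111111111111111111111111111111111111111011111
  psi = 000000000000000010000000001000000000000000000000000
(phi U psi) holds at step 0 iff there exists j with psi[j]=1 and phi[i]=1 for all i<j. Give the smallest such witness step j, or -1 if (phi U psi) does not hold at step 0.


(phi U psi) at 0: need smallest j with psi[j]=1 and phi[i]=1 for all i in [0,j).
Scan from step 0:
  step 0: phi=1, psi=0 -> continue
  step 1: phi=1, psi=0 -> continue
  step 2: phi=1, psi=0 -> continue
  step 3: phi=1, psi=0 -> continue
  step 16: psi=1 and phi held for [0,16) -> witness found
Witness step = 16

16


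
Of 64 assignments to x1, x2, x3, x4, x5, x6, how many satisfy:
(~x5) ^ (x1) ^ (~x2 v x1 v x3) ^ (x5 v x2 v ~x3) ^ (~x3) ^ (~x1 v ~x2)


CNF with 6 clauses over 6 vars (64 assignments).
An assignment satisfies CNF iff every clause has >=1 true literal.
Check each row (bits = x1,x2,x3,x4,x5,x6; clause T/F shown):
  row 0 [000000]: clauses=TFTTTT -> 0
  row 1 [000001]: clauses=TFTTTT -> 0
  row 2 [000010]: clauses=FFTTTT -> 0
  row 3 [000011]: clauses=FFTTTT -> 0
  row 4 [000100]: clauses=TFTTTT -> 0
  (every remaining row is evaluated the same way; all 64 results are listed next)
Full result column, 8 rows per line (x1,x2,x3 fixed per line; x4,x5,x6 runs 000..111 left to right):
  rows 0-7 [x1,x2,x3=000]: 00000000  (ones: 0)
  rows 8-15 [x1,x2,x3=001]: 00000000  (ones: 0)
  rows 16-23 [x1,x2,x3=010]: 00000000  (ones: 0)
  rows 24-31 [x1,x2,x3=011]: 00000000  (ones: 0)
  rows 32-39 [x1,x2,x3=100]: 11001100  (ones: 4)
  rows 40-47 [x1,x2,x3=101]: 00000000  (ones: 0)
  rows 48-55 [x1,x2,x3=110]: 00000000  (ones: 0)
  rows 56-63 [x1,x2,x3=111]: 00000000  (ones: 0)
Satisfying assignments = 0+0+0+0+4+0+0+0 = 4

4


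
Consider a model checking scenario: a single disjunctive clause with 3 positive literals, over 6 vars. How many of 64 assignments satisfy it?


Step 1: Total=2^6=64
Step 2: Unsat when all 3 false: 2^3=8
Step 3: Sat=64-8=56

56


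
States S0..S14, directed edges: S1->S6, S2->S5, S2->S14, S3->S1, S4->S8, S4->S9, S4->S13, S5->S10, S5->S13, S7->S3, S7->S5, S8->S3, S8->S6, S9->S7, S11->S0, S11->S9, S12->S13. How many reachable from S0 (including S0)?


BFS from S0:
  layer 0: {S0}
Reachable set: {S0}
Count = 1

1


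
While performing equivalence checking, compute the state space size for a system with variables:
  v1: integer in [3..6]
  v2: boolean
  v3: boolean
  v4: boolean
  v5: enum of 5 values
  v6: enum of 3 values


State space = product of domain sizes of all variables.
Domain sizes:
  v1 (integer in [3..6]): 4
  v2 (boolean): 2
  v3 (boolean): 2
  v4 (boolean): 2
  v5 (enum of 5 values): 5
  v6 (enum of 3 values): 3
Product = 4 * 2 * 2 * 2 * 5 * 3 = 480

480


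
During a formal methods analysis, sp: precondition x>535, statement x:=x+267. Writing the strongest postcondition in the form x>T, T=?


Formula: sp(P, x:=E) = exists old_x. (x = E[old_x/x]) AND P[old_x/x] (old_x is the value of x before the assignment; eliminate old_x by solving x = E[old_x/x] for old_x)
Step 1: Precondition P: x>535, i.e. old_x > 535
Step 2: Assignment gives x = old_x + 267, so old_x = x - 267
Step 3: Substitute into P: x - 267 > 535
Step 4: Simplify: x > 535+267 = 802

802


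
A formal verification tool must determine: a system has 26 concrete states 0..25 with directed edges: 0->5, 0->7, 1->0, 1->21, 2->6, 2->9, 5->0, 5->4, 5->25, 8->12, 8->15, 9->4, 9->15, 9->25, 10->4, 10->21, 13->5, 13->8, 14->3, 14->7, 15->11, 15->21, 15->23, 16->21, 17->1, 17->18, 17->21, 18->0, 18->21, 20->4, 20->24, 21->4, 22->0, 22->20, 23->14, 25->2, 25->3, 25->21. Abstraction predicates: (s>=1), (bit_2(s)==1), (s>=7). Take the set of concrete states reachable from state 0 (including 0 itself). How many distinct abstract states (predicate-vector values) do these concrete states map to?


BFS from 0:
Concrete reachable: {0, 2, 3, 4, 5, 6, 7, 9, 11, 14, 15, 21, 23, 25}
Abstract via predicates (s>=1), (bit_2(s)==1), (s>=7):
  (0,0,0) <- {0}
  (1,0,0) <- {2, 3}
  (1,0,1) <- {9, 11, 25}
  (1,1,0) <- {4, 5, 6}
  (1,1,1) <- {7, 14, 15, 21, 23}
Distinct abstract states = 5

5


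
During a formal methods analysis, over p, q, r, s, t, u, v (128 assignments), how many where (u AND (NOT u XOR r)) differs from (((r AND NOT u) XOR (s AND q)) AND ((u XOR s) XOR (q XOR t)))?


F1 = (u AND (NOT u XOR r))
F2 = (((r AND NOT u) XOR (s AND q)) AND ((u XOR s) XOR (q XOR t)))
Evaluate both on each of 128 rows (bits = p,q,r,s,t,u,v):
  row 0 [0000000]: F1=0 F2=0 -> 0
  row 1 [0000001]: F1=0 F2=0 -> 0
  row 2 [0000010]: F1=0 F2=0 -> 0
  row 3 [0000011]: F1=0 F2=0 -> 0
  row 4 [0000100]: F1=0 F2=0 -> 0
  (every remaining row is evaluated the same way; all 128 results are listed next)
Full result column, 8 rows per line (p,q,r,s fixed per line; t,u,v runs 000..111 left to right):
  rows 0-7 [p,q,r,s=0000]: 00000000  (ones: 0)
  rows 8-15 [p,q,r,s=0001]: 00000000  (ones: 0)
  rows 16-23 [p,q,r,s=0010]: 00111111  (ones: 6)
  rows 24-31 [p,q,r,s=0011]: 11110011  (ones: 6)
  rows 32-39 [p,q,r,s=0100]: 00000000  (ones: 0)
  rows 40-47 [p,q,r,s=0101]: 00111100  (ones: 4)
  rows 48-55 [p,q,r,s=0110]: 11110011  (ones: 6)
  rows 56-63 [p,q,r,s=0111]: 00000011  (ones: 2)
  rows 64-71 [p,q,r,s=1000]: 00000000  (ones: 0)
  rows 72-79 [p,q,r,s=1001]: 00000000  (ones: 0)
  rows 80-87 [p,q,r,s=1010]: 00111111  (ones: 6)
  rows 88-95 [p,q,r,s=1011]: 11110011  (ones: 6)
  rows 96-103 [p,q,r,s=1100]: 00000000  (ones: 0)
  rows 104-111 [p,q,r,s=1101]: 00111100  (ones: 4)
  rows 112-119 [p,q,r,s=1110]: 11110011  (ones: 6)
  rows 120-127 [p,q,r,s=1111]: 00000011  (ones: 2)
Disagreements = 0+0+6+6+0+4+6+2+0+0+6+6+0+4+6+2 = 48

48


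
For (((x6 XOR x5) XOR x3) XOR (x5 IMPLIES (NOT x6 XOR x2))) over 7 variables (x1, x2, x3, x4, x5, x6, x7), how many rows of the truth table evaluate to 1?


Formula: (((x6 XOR x5) XOR x3) XOR (x5 IMPLIES (NOT x6 XOR x2))) over 7 vars (128 rows)
Evaluate each row (x1, x2, x3, x4, x5, x6, x7 as bits, MSB first):
  row 0 [0000000]: (((0 XOR 0) XOR 0) XOR (0 IMPLIES (NOT 0 XOR 0))) -> 1
  row 1 [0000001]: (((0 XOR 0) XOR 0) XOR (0 IMPLIES (NOT 0 XOR 0))) -> 1
  row 2 [0000010]: (((1 XOR 0) XOR 0) XOR (0 IMPLIES (NOT 1 XOR 0))) -> 0
  row 3 [0000011]: (((1 XOR 0) XOR 0) XOR (0 IMPLIES (NOT 1 XOR 0))) -> 0
  row 4 [0000100]: (((0 XOR 1) XOR 0) XOR (1 IMPLIES (NOT 0 XOR 0))) -> 0
  (every remaining row is evaluated the same way; all 128 results are listed next)
Full result column, 8 rows per line (x1,x2,x3,x4 fixed per line; x5,x6,x7 runs 000..111 left to right):
  rows 0-7 [x1,x2,x3,x4=0000]: 11000000  (ones: 2)
  rows 8-15 [x1,x2,x3,x4=0001]: 11000000  (ones: 2)
  rows 16-23 [x1,x2,x3,x4=0010]: 00111111  (ones: 6)
  rows 24-31 [x1,x2,x3,x4=0011]: 00111111  (ones: 6)
  rows 32-39 [x1,x2,x3,x4=0100]: 11001111  (ones: 6)
  rows 40-47 [x1,x2,x3,x4=0101]: 11001111  (ones: 6)
  rows 48-55 [x1,x2,x3,x4=0110]: 00110000  (ones: 2)
  rows 56-63 [x1,x2,x3,x4=0111]: 00110000  (ones: 2)
  rows 64-71 [x1,x2,x3,x4=1000]: 11000000  (ones: 2)
  rows 72-79 [x1,x2,x3,x4=1001]: 11000000  (ones: 2)
  rows 80-87 [x1,x2,x3,x4=1010]: 00111111  (ones: 6)
  rows 88-95 [x1,x2,x3,x4=1011]: 00111111  (ones: 6)
  rows 96-103 [x1,x2,x3,x4=1100]: 11001111  (ones: 6)
  rows 104-111 [x1,x2,x3,x4=1101]: 11001111  (ones: 6)
  rows 112-119 [x1,x2,x3,x4=1110]: 00110000  (ones: 2)
  rows 120-127 [x1,x2,x3,x4=1111]: 00110000  (ones: 2)
Count of 1-rows = 2+2+6+6+6+6+2+2+2+2+6+6+6+6+2+2 = 64

64


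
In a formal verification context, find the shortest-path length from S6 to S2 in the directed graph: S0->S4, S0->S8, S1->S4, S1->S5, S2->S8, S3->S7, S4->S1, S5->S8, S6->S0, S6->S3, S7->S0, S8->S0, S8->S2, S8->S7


BFS layer-by-layer from S6:
  dist 0: {S6}
  dist 1: {S0, S3}
  dist 2: {S4, S7, S8}
  dist 3: {S1, S2}
  -> S2 reached at distance 3
Shortest path length = 3

3


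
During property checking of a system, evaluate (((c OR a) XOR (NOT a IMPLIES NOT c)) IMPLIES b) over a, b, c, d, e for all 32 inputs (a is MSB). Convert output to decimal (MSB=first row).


Formula: (((c OR a) XOR (NOT a IMPLIES NOT c)) IMPLIES b) over a, b, c, d, e (32 rows)
Evaluate each row (bits = a,b,c,d,e, MSB first):
  row 0 [00000]: (((0 OR 0) XOR (NOT 0 IMPLIES NOT 0)) IMPLIES 0) -> 0
  row 1 [00001]: (((0 OR 0) XOR (NOT 0 IMPLIES NOT 0)) IMPLIES 0) -> 0
  row 2 [00010]: (((0 OR 0) XOR (NOT 0 IMPLIES NOT 0)) IMPLIES 0) -> 0
  row 3 [00011]: (((0 OR 0) XOR (NOT 0 IMPLIES NOT 0)) IMPLIES 0) -> 0
  row 4 [00100]: (((1 OR 0) XOR (NOT 0 IMPLIES NOT 1)) IMPLIES 0) -> 0
  row 5 [00101]: (((1 OR 0) XOR (NOT 0 IMPLIES NOT 1)) IMPLIES 0) -> 0
  row 6 [00110]: (((1 OR 0) XOR (NOT 0 IMPLIES NOT 1)) IMPLIES 0) -> 0
  row 7 [00111]: (((1 OR 0) XOR (NOT 0 IMPLIES NOT 1)) IMPLIES 0) -> 0
  row 8 [01000]: (((0 OR 0) XOR (NOT 0 IMPLIES NOT 0)) IMPLIES 1) -> 1
  row 9 [01001]: (((0 OR 0) XOR (NOT 0 IMPLIES NOT 0)) IMPLIES 1) -> 1
  row 10 [01010]: (((0 OR 0) XOR (NOT 0 IMPLIES NOT 0)) IMPLIES 1) -> 1
  row 11 [01011]: (((0 OR 0) XOR (NOT 0 IMPLIES NOT 0)) IMPLIES 1) -> 1
  row 12 [01100]: (((1 OR 0) XOR (NOT 0 IMPLIES NOT 1)) IMPLIES 1) -> 1
  row 13 [01101]: (((1 OR 0) XOR (NOT 0 IMPLIES NOT 1)) IMPLIES 1) -> 1
  row 14 [01110]: (((1 OR 0) XOR (NOT 0 IMPLIES NOT 1)) IMPLIES 1) -> 1
  row 15 [01111]: (((1 OR 0) XOR (NOT 0 IMPLIES NOT 1)) IMPLIES 1) -> 1
  row 16 [10000]: (((0 OR 1) XOR (NOT 1 IMPLIES NOT 0)) IMPLIES 0) -> 1
  row 17 [10001]: (((0 OR 1) XOR (NOT 1 IMPLIES NOT 0)) IMPLIES 0) -> 1
  row 18 [10010]: (((0 OR 1) XOR (NOT 1 IMPLIES NOT 0)) IMPLIES 0) -> 1
  row 19 [10011]: (((0 OR 1) XOR (NOT 1 IMPLIES NOT 0)) IMPLIES 0) -> 1
  row 20 [10100]: (((1 OR 1) XOR (NOT 1 IMPLIES NOT 1)) IMPLIES 0) -> 1
  row 21 [10101]: (((1 OR 1) XOR (NOT 1 IMPLIES NOT 1)) IMPLIES 0) -> 1
  row 22 [10110]: (((1 OR 1) XOR (NOT 1 IMPLIES NOT 1)) IMPLIES 0) -> 1
  row 23 [10111]: (((1 OR 1) XOR (NOT 1 IMPLIES NOT 1)) IMPLIES 0) -> 1
  row 24 [11000]: (((0 OR 1) XOR (NOT 1 IMPLIES NOT 0)) IMPLIES 1) -> 1
  row 25 [11001]: (((0 OR 1) XOR (NOT 1 IMPLIES NOT 0)) IMPLIES 1) -> 1
  row 26 [11010]: (((0 OR 1) XOR (NOT 1 IMPLIES NOT 0)) IMPLIES 1) -> 1
  row 27 [11011]: (((0 OR 1) XOR (NOT 1 IMPLIES NOT 0)) IMPLIES 1) -> 1
  row 28 [11100]: (((1 OR 1) XOR (NOT 1 IMPLIES NOT 1)) IMPLIES 1) -> 1
  row 29 [11101]: (((1 OR 1) XOR (NOT 1 IMPLIES NOT 1)) IMPLIES 1) -> 1
  row 30 [11110]: (((1 OR 1) XOR (NOT 1 IMPLIES NOT 1)) IMPLIES 1) -> 1
  row 31 [11111]: (((1 OR 1) XOR (NOT 1 IMPLIES NOT 1)) IMPLIES 1) -> 1
Full result column, 4 rows per line (a,b,c fixed per line; d,e runs 00..11 left to right):
  rows 0-3 [a,b,c=000]: 0000  = hex 0
  rows 4-7 [a,b,c=001]: 0000  = hex 0
  rows 8-11 [a,b,c=010]: 1111  = hex F
  rows 12-15 [a,b,c=011]: 1111  = hex F
  rows 16-19 [a,b,c=100]: 1111  = hex F
  rows 20-23 [a,b,c=101]: 1111  = hex F
  rows 24-27 [a,b,c=110]: 1111  = hex F
  rows 28-31 [a,b,c=111]: 1111  = hex F
Output column (row 0 .. row 31) = 00000000111111111111111111111111
Output column grouped in 4s = 0000 0000 1111 1111 1111 1111 1111 1111 = 0x00FFFFFF
Convert to decimal digit by digit (value = value*16 + digit):
  0 -> 0
  0*16 + 0 = 0
  0*16 + 15 (F) = 15
  15*16 + 15 (F) = 255
  255*16 + 15 (F) = 4095
  4095*16 + 15 (F) = 65535
  65535*16 + 15 (F) = 1048575
  1048575*16 + 15 (F) = 16777215
Decimal = 16777215

16777215


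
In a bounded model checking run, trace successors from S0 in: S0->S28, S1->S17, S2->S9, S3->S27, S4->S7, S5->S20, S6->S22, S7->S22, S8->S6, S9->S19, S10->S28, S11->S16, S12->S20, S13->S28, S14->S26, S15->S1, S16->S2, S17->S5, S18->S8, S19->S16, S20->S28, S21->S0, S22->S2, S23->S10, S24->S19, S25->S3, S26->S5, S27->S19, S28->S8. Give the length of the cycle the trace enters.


Trace from S0 until a state repeats:
  S0 -> S28 -> S8 -> S6 -> S22 -> S2 -> S9 -> S19 -> S16 -> S2
S2 first seen at step 5, revisited at step 9.
Cycle length = 9 - 5 = 4

4


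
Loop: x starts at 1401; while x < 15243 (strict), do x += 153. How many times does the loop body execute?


Step 1: x goes from 1401 toward 15243 by 153; the body runs while x<15243, so iterations = ceil((bound-start)/step)
Step 2: Distance=13842
Step 3: ceil(13842/153)=91

91


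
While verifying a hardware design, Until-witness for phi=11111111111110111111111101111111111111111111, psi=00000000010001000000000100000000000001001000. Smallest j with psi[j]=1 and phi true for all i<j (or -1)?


(phi U psi) at 0: need smallest j with psi[j]=1 and phi[i]=1 for all i in [0,j).
Scan from step 0:
  step 0: phi=1, psi=0 -> continue
  step 1: phi=1, psi=0 -> continue
  step 2: phi=1, psi=0 -> continue
  step 3: phi=1, psi=0 -> continue
  step 9: psi=1 and phi held for [0,9) -> witness found
Witness step = 9

9


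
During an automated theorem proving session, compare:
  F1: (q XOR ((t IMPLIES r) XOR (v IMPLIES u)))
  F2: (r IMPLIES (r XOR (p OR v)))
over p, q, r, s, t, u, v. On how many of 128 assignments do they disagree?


F1 = (q XOR ((t IMPLIES r) XOR (v IMPLIES u)))
F2 = (r IMPLIES (r XOR (p OR v)))
Evaluate both on each of 128 rows (bits = p,q,r,s,t,u,v):
  row 0 [0000000]: F1=0 F2=1 (differ) -> 1
  row 1 [0000001]: F1=1 F2=1 -> 0
  row 2 [0000010]: F1=0 F2=1 (differ) -> 1
  row 3 [0000011]: F1=0 F2=1 (differ) -> 1
  row 4 [0000100]: F1=1 F2=1 -> 0
  (every remaining row is evaluated the same way; all 128 results are listed next)
Full result column, 8 rows per line (p,q,r,s fixed per line; t,u,v runs 000..111 left to right):
  rows 0-7 [p,q,r,s=0000]: 10110100  (ones: 4)
  rows 8-15 [p,q,r,s=0001]: 10110100  (ones: 4)
  rows 16-23 [p,q,r,s=0010]: 11101110  (ones: 6)
  rows 24-31 [p,q,r,s=0011]: 11101110  (ones: 6)
  rows 32-39 [p,q,r,s=0100]: 01001011  (ones: 4)
  rows 40-47 [p,q,r,s=0101]: 01001011  (ones: 4)
  rows 48-55 [p,q,r,s=0110]: 00010001  (ones: 2)
  rows 56-63 [p,q,r,s=0111]: 00010001  (ones: 2)
  rows 64-71 [p,q,r,s=1000]: 10110100  (ones: 4)
  rows 72-79 [p,q,r,s=1001]: 10110100  (ones: 4)
  rows 80-87 [p,q,r,s=1010]: 01000100  (ones: 2)
  rows 88-95 [p,q,r,s=1011]: 01000100  (ones: 2)
  rows 96-103 [p,q,r,s=1100]: 01001011  (ones: 4)
  rows 104-111 [p,q,r,s=1101]: 01001011  (ones: 4)
  rows 112-119 [p,q,r,s=1110]: 10111011  (ones: 6)
  rows 120-127 [p,q,r,s=1111]: 10111011  (ones: 6)
Disagreements = 4+4+6+6+4+4+2+2+4+4+2+2+4+4+6+6 = 64

64


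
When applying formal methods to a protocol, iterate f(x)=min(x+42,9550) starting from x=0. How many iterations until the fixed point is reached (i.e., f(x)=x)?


Step 1: x=0, cap=9550, increment=42
Step 2: x grows by 42 each step until capped at 9550; fixed point is x=9550
Step 3: iterations = ceil(9550/42) = 228

228


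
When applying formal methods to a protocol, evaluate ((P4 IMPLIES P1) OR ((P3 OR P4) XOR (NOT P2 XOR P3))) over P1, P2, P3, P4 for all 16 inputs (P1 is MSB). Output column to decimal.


Formula: ((P4 IMPLIES P1) OR ((P3 OR P4) XOR (NOT P2 XOR P3))) over P1, P2, P3, P4 (16 rows)
Evaluate each row (bits = P1,P2,P3,P4, MSB first):
  row 0 [0000]: ((0 IMPLIES 0) OR ((0 OR 0) XOR (NOT 0 XOR 0))) -> 1
  row 1 [0001]: ((1 IMPLIES 0) OR ((0 OR 1) XOR (NOT 0 XOR 0))) -> 0
  row 2 [0010]: ((0 IMPLIES 0) OR ((1 OR 0) XOR (NOT 0 XOR 1))) -> 1
  row 3 [0011]: ((1 IMPLIES 0) OR ((1 OR 1) XOR (NOT 0 XOR 1))) -> 1
  row 4 [0100]: ((0 IMPLIES 0) OR ((0 OR 0) XOR (NOT 1 XOR 0))) -> 1
  row 5 [0101]: ((1 IMPLIES 0) OR ((0 OR 1) XOR (NOT 1 XOR 0))) -> 1
  row 6 [0110]: ((0 IMPLIES 0) OR ((1 OR 0) XOR (NOT 1 XOR 1))) -> 1
  row 7 [0111]: ((1 IMPLIES 0) OR ((1 OR 1) XOR (NOT 1 XOR 1))) -> 0
  row 8 [1000]: ((0 IMPLIES 1) OR ((0 OR 0) XOR (NOT 0 XOR 0))) -> 1
  row 9 [1001]: ((1 IMPLIES 1) OR ((0 OR 1) XOR (NOT 0 XOR 0))) -> 1
  row 10 [1010]: ((0 IMPLIES 1) OR ((1 OR 0) XOR (NOT 0 XOR 1))) -> 1
  row 11 [1011]: ((1 IMPLIES 1) OR ((1 OR 1) XOR (NOT 0 XOR 1))) -> 1
  row 12 [1100]: ((0 IMPLIES 1) OR ((0 OR 0) XOR (NOT 1 XOR 0))) -> 1
  row 13 [1101]: ((1 IMPLIES 1) OR ((0 OR 1) XOR (NOT 1 XOR 0))) -> 1
  row 14 [1110]: ((0 IMPLIES 1) OR ((1 OR 0) XOR (NOT 1 XOR 1))) -> 1
  row 15 [1111]: ((1 IMPLIES 1) OR ((1 OR 1) XOR (NOT 1 XOR 1))) -> 1
Full result column, 4 rows per line (P1,P2 fixed per line; P3,P4 runs 00..11 left to right):
  rows 0-3 [P1,P2=00]: 1011  = hex B
  rows 4-7 [P1,P2=01]: 1110  = hex E
  rows 8-11 [P1,P2=10]: 1111  = hex F
  rows 12-15 [P1,P2=11]: 1111  = hex F
Output column (row 0 .. row 15) = 1011111011111111
Output column grouped in 4s = 1011 1110 1111 1111 = 0xBEFF
Convert to decimal digit by digit (value = value*16 + digit):
  B -> 11
  11*16 + 14 (E) = 190
  190*16 + 15 (F) = 3055
  3055*16 + 15 (F) = 48895
Decimal = 48895

48895


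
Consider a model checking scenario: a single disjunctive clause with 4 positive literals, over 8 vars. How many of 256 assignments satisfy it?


Step 1: Total=2^8=256
Step 2: Unsat when all 4 false: 2^4=16
Step 3: Sat=256-16=240

240


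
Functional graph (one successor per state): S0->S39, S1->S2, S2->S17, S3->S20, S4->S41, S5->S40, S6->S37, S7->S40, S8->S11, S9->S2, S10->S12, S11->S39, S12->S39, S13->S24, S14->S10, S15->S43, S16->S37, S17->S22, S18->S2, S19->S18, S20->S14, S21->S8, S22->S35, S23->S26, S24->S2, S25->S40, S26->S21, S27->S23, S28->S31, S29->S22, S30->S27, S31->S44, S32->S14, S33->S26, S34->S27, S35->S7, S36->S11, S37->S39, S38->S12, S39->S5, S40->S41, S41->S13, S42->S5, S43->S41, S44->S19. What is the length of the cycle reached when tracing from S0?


Trace from S0 until a state repeats:
  S0 -> S39 -> S5 -> S40 -> S41 -> S13 -> S24 -> S2 -> S17 -> S22 -> S35 -> S7 -> S40
S40 first seen at step 3, revisited at step 12.
Cycle length = 12 - 3 = 9

9


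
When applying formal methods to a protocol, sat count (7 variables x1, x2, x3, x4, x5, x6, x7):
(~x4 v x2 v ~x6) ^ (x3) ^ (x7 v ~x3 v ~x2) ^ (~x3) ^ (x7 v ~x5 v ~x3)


CNF with 5 clauses over 7 vars (128 assignments).
An assignment satisfies CNF iff every clause has >=1 true literal.
Check each row (bits = x1,x2,x3,x4,x5,x6,x7; clause T/F shown):
  row 0 [0000000]: clauses=TFTTT -> 0
  row 1 [0000001]: clauses=TFTTT -> 0
  row 2 [0000010]: clauses=TFTTT -> 0
  row 3 [0000011]: clauses=TFTTT -> 0
  row 4 [0000100]: clauses=TFTTT -> 0
  (every remaining row is evaluated the same way; all 128 results are listed next)
Full result column, 8 rows per line (x1,x2,x3,x4 fixed per line; x5,x6,x7 runs 000..111 left to right):
  rows 0-7 [x1,x2,x3,x4=0000]: 00000000  (ones: 0)
  rows 8-15 [x1,x2,x3,x4=0001]: 00000000  (ones: 0)
  rows 16-23 [x1,x2,x3,x4=0010]: 00000000  (ones: 0)
  rows 24-31 [x1,x2,x3,x4=0011]: 00000000  (ones: 0)
  rows 32-39 [x1,x2,x3,x4=0100]: 00000000  (ones: 0)
  rows 40-47 [x1,x2,x3,x4=0101]: 00000000  (ones: 0)
  rows 48-55 [x1,x2,x3,x4=0110]: 00000000  (ones: 0)
  rows 56-63 [x1,x2,x3,x4=0111]: 00000000  (ones: 0)
  rows 64-71 [x1,x2,x3,x4=1000]: 00000000  (ones: 0)
  rows 72-79 [x1,x2,x3,x4=1001]: 00000000  (ones: 0)
  rows 80-87 [x1,x2,x3,x4=1010]: 00000000  (ones: 0)
  rows 88-95 [x1,x2,x3,x4=1011]: 00000000  (ones: 0)
  rows 96-103 [x1,x2,x3,x4=1100]: 00000000  (ones: 0)
  rows 104-111 [x1,x2,x3,x4=1101]: 00000000  (ones: 0)
  rows 112-119 [x1,x2,x3,x4=1110]: 00000000  (ones: 0)
  rows 120-127 [x1,x2,x3,x4=1111]: 00000000  (ones: 0)
Satisfying assignments = 0+0+0+0+0+0+0+0+0+0+0+0+0+0+0+0 = 0

0


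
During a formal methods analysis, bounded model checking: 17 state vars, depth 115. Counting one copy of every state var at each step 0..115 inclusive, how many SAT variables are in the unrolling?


BMC unrolls to depth k, creating one copy of each state var for steps 0..k.
Step count = 115 + 1 = 116 (steps 0 through 115)
Vars per step = 17
Total = 17 * 116 = 1972

1972


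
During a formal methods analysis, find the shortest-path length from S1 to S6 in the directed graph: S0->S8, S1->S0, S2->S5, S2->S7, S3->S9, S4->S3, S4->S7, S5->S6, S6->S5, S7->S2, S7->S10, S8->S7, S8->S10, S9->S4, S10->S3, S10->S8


BFS layer-by-layer from S1:
  dist 0: {S1}
  dist 1: {S0}
  dist 2: {S8}
  dist 3: {S7, S10}
  dist 4: {S2, S3}
  dist 5: {S5, S9}
  dist 6: {S4, S6}
  -> S6 reached at distance 6
Shortest path length = 6

6


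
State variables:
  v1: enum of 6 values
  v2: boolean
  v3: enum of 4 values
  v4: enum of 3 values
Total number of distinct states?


State space = product of domain sizes of all variables.
Domain sizes:
  v1 (enum of 6 values): 6
  v2 (boolean): 2
  v3 (enum of 4 values): 4
  v4 (enum of 3 values): 3
Product = 6 * 2 * 4 * 3 = 144

144


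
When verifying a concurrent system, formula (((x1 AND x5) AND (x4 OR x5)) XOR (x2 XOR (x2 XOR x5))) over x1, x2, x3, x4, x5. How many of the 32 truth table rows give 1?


Formula: (((x1 AND x5) AND (x4 OR x5)) XOR (x2 XOR (x2 XOR x5))) over 5 vars (32 rows)
Evaluate each row (x1, x2, x3, x4, x5 as bits, MSB first):
  row 0 [00000]: (((0 AND 0) AND (0 OR 0)) XOR (0 XOR (0 XOR 0))) -> 0
  row 1 [00001]: (((0 AND 1) AND (0 OR 1)) XOR (0 XOR (0 XOR 1))) -> 1
  row 2 [00010]: (((0 AND 0) AND (1 OR 0)) XOR (0 XOR (0 XOR 0))) -> 0
  row 3 [00011]: (((0 AND 1) AND (1 OR 1)) XOR (0 XOR (0 XOR 1))) -> 1
  row 4 [00100]: (((0 AND 0) AND (0 OR 0)) XOR (0 XOR (0 XOR 0))) -> 0
  row 5 [00101]: (((0 AND 1) AND (0 OR 1)) XOR (0 XOR (0 XOR 1))) -> 1
  row 6 [00110]: (((0 AND 0) AND (1 OR 0)) XOR (0 XOR (0 XOR 0))) -> 0
  row 7 [00111]: (((0 AND 1) AND (1 OR 1)) XOR (0 XOR (0 XOR 1))) -> 1
  row 8 [01000]: (((0 AND 0) AND (0 OR 0)) XOR (1 XOR (1 XOR 0))) -> 0
  row 9 [01001]: (((0 AND 1) AND (0 OR 1)) XOR (1 XOR (1 XOR 1))) -> 1
  row 10 [01010]: (((0 AND 0) AND (1 OR 0)) XOR (1 XOR (1 XOR 0))) -> 0
  row 11 [01011]: (((0 AND 1) AND (1 OR 1)) XOR (1 XOR (1 XOR 1))) -> 1
  row 12 [01100]: (((0 AND 0) AND (0 OR 0)) XOR (1 XOR (1 XOR 0))) -> 0
  row 13 [01101]: (((0 AND 1) AND (0 OR 1)) XOR (1 XOR (1 XOR 1))) -> 1
  row 14 [01110]: (((0 AND 0) AND (1 OR 0)) XOR (1 XOR (1 XOR 0))) -> 0
  row 15 [01111]: (((0 AND 1) AND (1 OR 1)) XOR (1 XOR (1 XOR 1))) -> 1
  row 16 [10000]: (((1 AND 0) AND (0 OR 0)) XOR (0 XOR (0 XOR 0))) -> 0
  row 17 [10001]: (((1 AND 1) AND (0 OR 1)) XOR (0 XOR (0 XOR 1))) -> 0
  row 18 [10010]: (((1 AND 0) AND (1 OR 0)) XOR (0 XOR (0 XOR 0))) -> 0
  row 19 [10011]: (((1 AND 1) AND (1 OR 1)) XOR (0 XOR (0 XOR 1))) -> 0
  row 20 [10100]: (((1 AND 0) AND (0 OR 0)) XOR (0 XOR (0 XOR 0))) -> 0
  row 21 [10101]: (((1 AND 1) AND (0 OR 1)) XOR (0 XOR (0 XOR 1))) -> 0
  row 22 [10110]: (((1 AND 0) AND (1 OR 0)) XOR (0 XOR (0 XOR 0))) -> 0
  row 23 [10111]: (((1 AND 1) AND (1 OR 1)) XOR (0 XOR (0 XOR 1))) -> 0
  row 24 [11000]: (((1 AND 0) AND (0 OR 0)) XOR (1 XOR (1 XOR 0))) -> 0
  row 25 [11001]: (((1 AND 1) AND (0 OR 1)) XOR (1 XOR (1 XOR 1))) -> 0
  row 26 [11010]: (((1 AND 0) AND (1 OR 0)) XOR (1 XOR (1 XOR 0))) -> 0
  row 27 [11011]: (((1 AND 1) AND (1 OR 1)) XOR (1 XOR (1 XOR 1))) -> 0
  row 28 [11100]: (((1 AND 0) AND (0 OR 0)) XOR (1 XOR (1 XOR 0))) -> 0
  row 29 [11101]: (((1 AND 1) AND (0 OR 1)) XOR (1 XOR (1 XOR 1))) -> 0
  row 30 [11110]: (((1 AND 0) AND (1 OR 0)) XOR (1 XOR (1 XOR 0))) -> 0
  row 31 [11111]: (((1 AND 1) AND (1 OR 1)) XOR (1 XOR (1 XOR 1))) -> 0
Full result column, 8 rows per line (x1,x2 fixed per line; x3,x4,x5 runs 000..111 left to right):
  rows 0-7 [x1,x2=00]: 01010101  (ones: 4)
  rows 8-15 [x1,x2=01]: 01010101  (ones: 4)
  rows 16-23 [x1,x2=10]: 00000000  (ones: 0)
  rows 24-31 [x1,x2=11]: 00000000  (ones: 0)
Count of 1-rows = 4+4+0+0 = 8

8


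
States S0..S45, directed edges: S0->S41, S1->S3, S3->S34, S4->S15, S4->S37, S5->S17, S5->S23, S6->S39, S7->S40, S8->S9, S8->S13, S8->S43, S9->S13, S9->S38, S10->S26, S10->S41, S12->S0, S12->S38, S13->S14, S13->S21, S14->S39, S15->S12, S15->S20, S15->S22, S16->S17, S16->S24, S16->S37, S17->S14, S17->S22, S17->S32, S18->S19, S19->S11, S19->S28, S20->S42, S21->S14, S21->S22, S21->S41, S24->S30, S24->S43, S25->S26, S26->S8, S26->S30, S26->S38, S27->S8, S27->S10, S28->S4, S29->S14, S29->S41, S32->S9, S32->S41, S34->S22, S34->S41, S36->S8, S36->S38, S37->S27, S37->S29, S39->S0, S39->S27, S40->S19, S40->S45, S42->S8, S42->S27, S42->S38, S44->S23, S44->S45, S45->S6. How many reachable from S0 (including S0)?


BFS from S0:
  layer 0: {S0}
  layer 1: {S41}
Reachable set: {S0, S41}
Count = 2

2


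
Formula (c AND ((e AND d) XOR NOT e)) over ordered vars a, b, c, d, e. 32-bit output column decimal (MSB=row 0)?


Formula: (c AND ((e AND d) XOR NOT e)) over a, b, c, d, e (32 rows)
Evaluate each row (bits = a,b,c,d,e, MSB first):
  row 0 [00000]: (0 AND ((0 AND 0) XOR NOT 0)) -> 0
  row 1 [00001]: (0 AND ((1 AND 0) XOR NOT 1)) -> 0
  row 2 [00010]: (0 AND ((0 AND 1) XOR NOT 0)) -> 0
  row 3 [00011]: (0 AND ((1 AND 1) XOR NOT 1)) -> 0
  row 4 [00100]: (1 AND ((0 AND 0) XOR NOT 0)) -> 1
  row 5 [00101]: (1 AND ((1 AND 0) XOR NOT 1)) -> 0
  row 6 [00110]: (1 AND ((0 AND 1) XOR NOT 0)) -> 1
  row 7 [00111]: (1 AND ((1 AND 1) XOR NOT 1)) -> 1
  row 8 [01000]: (0 AND ((0 AND 0) XOR NOT 0)) -> 0
  row 9 [01001]: (0 AND ((1 AND 0) XOR NOT 1)) -> 0
  row 10 [01010]: (0 AND ((0 AND 1) XOR NOT 0)) -> 0
  row 11 [01011]: (0 AND ((1 AND 1) XOR NOT 1)) -> 0
  row 12 [01100]: (1 AND ((0 AND 0) XOR NOT 0)) -> 1
  row 13 [01101]: (1 AND ((1 AND 0) XOR NOT 1)) -> 0
  row 14 [01110]: (1 AND ((0 AND 1) XOR NOT 0)) -> 1
  row 15 [01111]: (1 AND ((1 AND 1) XOR NOT 1)) -> 1
  row 16 [10000]: (0 AND ((0 AND 0) XOR NOT 0)) -> 0
  row 17 [10001]: (0 AND ((1 AND 0) XOR NOT 1)) -> 0
  row 18 [10010]: (0 AND ((0 AND 1) XOR NOT 0)) -> 0
  row 19 [10011]: (0 AND ((1 AND 1) XOR NOT 1)) -> 0
  row 20 [10100]: (1 AND ((0 AND 0) XOR NOT 0)) -> 1
  row 21 [10101]: (1 AND ((1 AND 0) XOR NOT 1)) -> 0
  row 22 [10110]: (1 AND ((0 AND 1) XOR NOT 0)) -> 1
  row 23 [10111]: (1 AND ((1 AND 1) XOR NOT 1)) -> 1
  row 24 [11000]: (0 AND ((0 AND 0) XOR NOT 0)) -> 0
  row 25 [11001]: (0 AND ((1 AND 0) XOR NOT 1)) -> 0
  row 26 [11010]: (0 AND ((0 AND 1) XOR NOT 0)) -> 0
  row 27 [11011]: (0 AND ((1 AND 1) XOR NOT 1)) -> 0
  row 28 [11100]: (1 AND ((0 AND 0) XOR NOT 0)) -> 1
  row 29 [11101]: (1 AND ((1 AND 0) XOR NOT 1)) -> 0
  row 30 [11110]: (1 AND ((0 AND 1) XOR NOT 0)) -> 1
  row 31 [11111]: (1 AND ((1 AND 1) XOR NOT 1)) -> 1
Full result column, 4 rows per line (a,b,c fixed per line; d,e runs 00..11 left to right):
  rows 0-3 [a,b,c=000]: 0000  = hex 0
  rows 4-7 [a,b,c=001]: 1011  = hex B
  rows 8-11 [a,b,c=010]: 0000  = hex 0
  rows 12-15 [a,b,c=011]: 1011  = hex B
  rows 16-19 [a,b,c=100]: 0000  = hex 0
  rows 20-23 [a,b,c=101]: 1011  = hex B
  rows 24-27 [a,b,c=110]: 0000  = hex 0
  rows 28-31 [a,b,c=111]: 1011  = hex B
Output column (row 0 .. row 31) = 00001011000010110000101100001011
Output column grouped in 4s = 0000 1011 0000 1011 0000 1011 0000 1011 = 0x0B0B0B0B
Convert to decimal digit by digit (value = value*16 + digit):
  0 -> 0
  0*16 + 11 (B) = 11
  11*16 + 0 = 176
  176*16 + 11 (B) = 2827
  2827*16 + 0 = 45232
  45232*16 + 11 (B) = 723723
  723723*16 + 0 = 11579568
  11579568*16 + 11 (B) = 185273099
Decimal = 185273099

185273099


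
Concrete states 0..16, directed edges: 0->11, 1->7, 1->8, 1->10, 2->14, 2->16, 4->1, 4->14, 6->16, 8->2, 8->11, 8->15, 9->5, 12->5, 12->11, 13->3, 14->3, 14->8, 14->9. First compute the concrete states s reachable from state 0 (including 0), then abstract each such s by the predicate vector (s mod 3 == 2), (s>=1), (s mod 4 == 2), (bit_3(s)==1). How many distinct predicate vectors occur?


BFS from 0:
Concrete reachable: {0, 11}
Abstract via predicates (s mod 3 == 2), (s>=1), (s mod 4 == 2), (bit_3(s)==1):
  (0,0,0,0) <- {0}
  (1,1,0,1) <- {11}
Distinct abstract states = 2

2


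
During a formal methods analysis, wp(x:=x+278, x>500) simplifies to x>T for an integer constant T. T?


Formula: wp(x:=E, P) = P[E/x] (substitute E for x in postcondition)
Step 1: Postcondition: x>500
Step 2: Substitute x+278 for x: x+278>500
Step 3: Solve for x: x > 500-278 = 222

222


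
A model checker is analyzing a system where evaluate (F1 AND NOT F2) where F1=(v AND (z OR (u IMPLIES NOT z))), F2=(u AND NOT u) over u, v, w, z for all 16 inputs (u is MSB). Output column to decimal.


F1 = (v AND (z OR (u IMPLIES NOT z)))
F2 = (u AND NOT u)
Counterexample to F1=>F2 is where F1=1 and F2=0.
Evaluate each row (bits = u,v,w,z, MSB first):
  row 0 [0000]: F1=0 F2=0 -> F1&~F2 -> 0
  row 1 [0001]: F1=0 F2=0 -> F1&~F2 -> 0
  row 2 [0010]: F1=0 F2=0 -> F1&~F2 -> 0
  row 3 [0011]: F1=0 F2=0 -> F1&~F2 -> 0
  row 4 [0100]: F1=1 F2=0 -> F1&~F2 -> 1
  row 5 [0101]: F1=1 F2=0 -> F1&~F2 -> 1
  row 6 [0110]: F1=1 F2=0 -> F1&~F2 -> 1
  row 7 [0111]: F1=1 F2=0 -> F1&~F2 -> 1
  row 8 [1000]: F1=0 F2=0 -> F1&~F2 -> 0
  row 9 [1001]: F1=0 F2=0 -> F1&~F2 -> 0
  row 10 [1010]: F1=0 F2=0 -> F1&~F2 -> 0
  row 11 [1011]: F1=0 F2=0 -> F1&~F2 -> 0
  row 12 [1100]: F1=1 F2=0 -> F1&~F2 -> 1
  row 13 [1101]: F1=1 F2=0 -> F1&~F2 -> 1
  row 14 [1110]: F1=1 F2=0 -> F1&~F2 -> 1
  row 15 [1111]: F1=1 F2=0 -> F1&~F2 -> 1
Full result column, 4 rows per line (u,v fixed per line; w,z runs 00..11 left to right):
  rows 0-3 [u,v=00]: 0000  = hex 0
  rows 4-7 [u,v=01]: 1111  = hex F
  rows 8-11 [u,v=10]: 0000  = hex 0
  rows 12-15 [u,v=11]: 1111  = hex F
Counterexample vector (row 0 .. row 15) = 0000111100001111
Output column grouped in 4s = 0000 1111 0000 1111 = 0x0F0F
Convert to decimal digit by digit (value = value*16 + digit):
  0 -> 0
  0*16 + 15 (F) = 15
  15*16 + 0 = 240
  240*16 + 15 (F) = 3855
Decimal = 3855

3855


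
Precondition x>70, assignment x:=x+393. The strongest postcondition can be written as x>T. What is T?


Formula: sp(P, x:=E) = exists old_x. (x = E[old_x/x]) AND P[old_x/x] (old_x is the value of x before the assignment; eliminate old_x by solving x = E[old_x/x] for old_x)
Step 1: Precondition P: x>70, i.e. old_x > 70
Step 2: Assignment gives x = old_x + 393, so old_x = x - 393
Step 3: Substitute into P: x - 393 > 70
Step 4: Simplify: x > 70+393 = 463

463


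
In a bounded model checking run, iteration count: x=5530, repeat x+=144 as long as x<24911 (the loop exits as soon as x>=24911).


Step 1: x goes from 5530 toward 24911 by 144; the body runs while x<24911, so iterations = ceil((bound-start)/step)
Step 2: Distance=19381
Step 3: ceil(19381/144)=135

135


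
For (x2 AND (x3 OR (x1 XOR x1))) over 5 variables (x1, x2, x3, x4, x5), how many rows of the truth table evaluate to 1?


Formula: (x2 AND (x3 OR (x1 XOR x1))) over 5 vars (32 rows)
Evaluate each row (x1, x2, x3, x4, x5 as bits, MSB first):
  row 0 [00000]: (0 AND (0 OR (0 XOR 0))) -> 0
  row 1 [00001]: (0 AND (0 OR (0 XOR 0))) -> 0
  row 2 [00010]: (0 AND (0 OR (0 XOR 0))) -> 0
  row 3 [00011]: (0 AND (0 OR (0 XOR 0))) -> 0
  row 4 [00100]: (0 AND (1 OR (0 XOR 0))) -> 0
  row 5 [00101]: (0 AND (1 OR (0 XOR 0))) -> 0
  row 6 [00110]: (0 AND (1 OR (0 XOR 0))) -> 0
  row 7 [00111]: (0 AND (1 OR (0 XOR 0))) -> 0
  row 8 [01000]: (1 AND (0 OR (0 XOR 0))) -> 0
  row 9 [01001]: (1 AND (0 OR (0 XOR 0))) -> 0
  row 10 [01010]: (1 AND (0 OR (0 XOR 0))) -> 0
  row 11 [01011]: (1 AND (0 OR (0 XOR 0))) -> 0
  row 12 [01100]: (1 AND (1 OR (0 XOR 0))) -> 1
  row 13 [01101]: (1 AND (1 OR (0 XOR 0))) -> 1
  row 14 [01110]: (1 AND (1 OR (0 XOR 0))) -> 1
  row 15 [01111]: (1 AND (1 OR (0 XOR 0))) -> 1
  row 16 [10000]: (0 AND (0 OR (1 XOR 1))) -> 0
  row 17 [10001]: (0 AND (0 OR (1 XOR 1))) -> 0
  row 18 [10010]: (0 AND (0 OR (1 XOR 1))) -> 0
  row 19 [10011]: (0 AND (0 OR (1 XOR 1))) -> 0
  row 20 [10100]: (0 AND (1 OR (1 XOR 1))) -> 0
  row 21 [10101]: (0 AND (1 OR (1 XOR 1))) -> 0
  row 22 [10110]: (0 AND (1 OR (1 XOR 1))) -> 0
  row 23 [10111]: (0 AND (1 OR (1 XOR 1))) -> 0
  row 24 [11000]: (1 AND (0 OR (1 XOR 1))) -> 0
  row 25 [11001]: (1 AND (0 OR (1 XOR 1))) -> 0
  row 26 [11010]: (1 AND (0 OR (1 XOR 1))) -> 0
  row 27 [11011]: (1 AND (0 OR (1 XOR 1))) -> 0
  row 28 [11100]: (1 AND (1 OR (1 XOR 1))) -> 1
  row 29 [11101]: (1 AND (1 OR (1 XOR 1))) -> 1
  row 30 [11110]: (1 AND (1 OR (1 XOR 1))) -> 1
  row 31 [11111]: (1 AND (1 OR (1 XOR 1))) -> 1
Full result column, 8 rows per line (x1,x2 fixed per line; x3,x4,x5 runs 000..111 left to right):
  rows 0-7 [x1,x2=00]: 00000000  (ones: 0)
  rows 8-15 [x1,x2=01]: 00001111  (ones: 4)
  rows 16-23 [x1,x2=10]: 00000000  (ones: 0)
  rows 24-31 [x1,x2=11]: 00001111  (ones: 4)
Count of 1-rows = 0+4+0+4 = 8

8


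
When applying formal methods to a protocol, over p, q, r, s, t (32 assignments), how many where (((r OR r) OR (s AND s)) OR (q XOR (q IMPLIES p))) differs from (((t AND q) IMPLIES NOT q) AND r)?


F1 = (((r OR r) OR (s AND s)) OR (q XOR (q IMPLIES p)))
F2 = (((t AND q) IMPLIES NOT q) AND r)
Evaluate both on each of 32 rows (bits = p,q,r,s,t):
  row 0 [00000]: F1=1 F2=0 (differ) -> 1
  row 1 [00001]: F1=1 F2=0 (differ) -> 1
  row 2 [00010]: F1=1 F2=0 (differ) -> 1
  row 3 [00011]: F1=1 F2=0 (differ) -> 1
  row 4 [00100]: F1=1 F2=1 -> 0
  row 5 [00101]: F1=1 F2=1 -> 0
  row 6 [00110]: F1=1 F2=1 -> 0
  row 7 [00111]: F1=1 F2=1 -> 0
  row 8 [01000]: F1=1 F2=0 (differ) -> 1
  row 9 [01001]: F1=1 F2=0 (differ) -> 1
  row 10 [01010]: F1=1 F2=0 (differ) -> 1
  row 11 [01011]: F1=1 F2=0 (differ) -> 1
  row 12 [01100]: F1=1 F2=1 -> 0
  row 13 [01101]: F1=1 F2=0 (differ) -> 1
  row 14 [01110]: F1=1 F2=1 -> 0
  row 15 [01111]: F1=1 F2=0 (differ) -> 1
  row 16 [10000]: F1=1 F2=0 (differ) -> 1
  row 17 [10001]: F1=1 F2=0 (differ) -> 1
  row 18 [10010]: F1=1 F2=0 (differ) -> 1
  row 19 [10011]: F1=1 F2=0 (differ) -> 1
  row 20 [10100]: F1=1 F2=1 -> 0
  row 21 [10101]: F1=1 F2=1 -> 0
  row 22 [10110]: F1=1 F2=1 -> 0
  row 23 [10111]: F1=1 F2=1 -> 0
  row 24 [11000]: F1=0 F2=0 -> 0
  row 25 [11001]: F1=0 F2=0 -> 0
  row 26 [11010]: F1=1 F2=0 (differ) -> 1
  row 27 [11011]: F1=1 F2=0 (differ) -> 1
  row 28 [11100]: F1=1 F2=1 -> 0
  row 29 [11101]: F1=1 F2=0 (differ) -> 1
  row 30 [11110]: F1=1 F2=1 -> 0
  row 31 [11111]: F1=1 F2=0 (differ) -> 1
Full result column, 8 rows per line (p,q fixed per line; r,s,t runs 000..111 left to right):
  rows 0-7 [p,q=00]: 11110000  (ones: 4)
  rows 8-15 [p,q=01]: 11110101  (ones: 6)
  rows 16-23 [p,q=10]: 11110000  (ones: 4)
  rows 24-31 [p,q=11]: 00110101  (ones: 4)
Disagreements = 4+6+4+4 = 18

18


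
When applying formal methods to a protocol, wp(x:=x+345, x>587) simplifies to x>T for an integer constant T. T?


Formula: wp(x:=E, P) = P[E/x] (substitute E for x in postcondition)
Step 1: Postcondition: x>587
Step 2: Substitute x+345 for x: x+345>587
Step 3: Solve for x: x > 587-345 = 242

242


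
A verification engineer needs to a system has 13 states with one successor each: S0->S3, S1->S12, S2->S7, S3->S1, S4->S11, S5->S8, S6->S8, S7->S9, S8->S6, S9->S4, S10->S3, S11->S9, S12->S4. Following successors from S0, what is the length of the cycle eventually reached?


Trace from S0 until a state repeats:
  S0 -> S3 -> S1 -> S12 -> S4 -> S11 -> S9 -> S4
S4 first seen at step 4, revisited at step 7.
Cycle length = 7 - 4 = 3

3


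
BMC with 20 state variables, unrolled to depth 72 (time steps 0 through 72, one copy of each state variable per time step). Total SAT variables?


BMC unrolls to depth k, creating one copy of each state var for steps 0..k.
Step count = 72 + 1 = 73 (steps 0 through 72)
Vars per step = 20
Total = 20 * 73 = 1460

1460


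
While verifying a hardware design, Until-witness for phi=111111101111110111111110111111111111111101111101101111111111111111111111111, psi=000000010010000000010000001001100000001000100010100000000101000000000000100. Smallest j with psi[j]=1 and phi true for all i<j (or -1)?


(phi U psi) at 0: need smallest j with psi[j]=1 and phi[i]=1 for all i in [0,j).
Scan from step 0:
  step 0: phi=1, psi=0 -> continue
  step 1: phi=1, psi=0 -> continue
  step 2: phi=1, psi=0 -> continue
  step 3: phi=1, psi=0 -> continue
  step 7: psi=1 and phi held for [0,7) -> witness found
Witness step = 7

7


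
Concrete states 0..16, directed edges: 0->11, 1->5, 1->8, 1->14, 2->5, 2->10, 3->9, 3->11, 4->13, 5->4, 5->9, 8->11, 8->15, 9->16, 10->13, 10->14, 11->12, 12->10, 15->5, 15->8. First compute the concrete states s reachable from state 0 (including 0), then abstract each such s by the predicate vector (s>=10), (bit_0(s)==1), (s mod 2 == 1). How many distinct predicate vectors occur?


BFS from 0:
Concrete reachable: {0, 10, 11, 12, 13, 14}
Abstract via predicates (s>=10), (bit_0(s)==1), (s mod 2 == 1):
  (0,0,0) <- {0}
  (1,0,0) <- {10, 12, 14}
  (1,1,1) <- {11, 13}
Distinct abstract states = 3

3


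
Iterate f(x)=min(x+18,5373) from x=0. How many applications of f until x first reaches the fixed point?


Step 1: x=0, cap=5373, increment=18
Step 2: x grows by 18 each step until capped at 5373; fixed point is x=5373
Step 3: iterations = ceil(5373/18) = 299

299


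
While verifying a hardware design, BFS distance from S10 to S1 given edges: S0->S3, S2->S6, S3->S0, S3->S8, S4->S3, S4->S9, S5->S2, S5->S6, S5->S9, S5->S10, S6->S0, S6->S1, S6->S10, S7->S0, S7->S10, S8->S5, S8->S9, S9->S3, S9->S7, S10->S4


BFS layer-by-layer from S10:
  dist 0: {S10}
  dist 1: {S4}
  dist 2: {S3, S9}
  dist 3: {S0, S7, S8}
  dist 4: {S5}
  dist 5: {S2, S6}
  dist 6: {S1}
  -> S1 reached at distance 6
Shortest path length = 6

6


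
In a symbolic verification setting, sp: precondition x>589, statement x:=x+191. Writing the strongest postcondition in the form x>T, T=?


Formula: sp(P, x:=E) = exists old_x. (x = E[old_x/x]) AND P[old_x/x] (old_x is the value of x before the assignment; eliminate old_x by solving x = E[old_x/x] for old_x)
Step 1: Precondition P: x>589, i.e. old_x > 589
Step 2: Assignment gives x = old_x + 191, so old_x = x - 191
Step 3: Substitute into P: x - 191 > 589
Step 4: Simplify: x > 589+191 = 780

780


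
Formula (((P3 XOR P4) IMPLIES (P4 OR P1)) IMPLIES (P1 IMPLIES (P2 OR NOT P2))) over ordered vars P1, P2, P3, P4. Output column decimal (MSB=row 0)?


Formula: (((P3 XOR P4) IMPLIES (P4 OR P1)) IMPLIES (P1 IMPLIES (P2 OR NOT P2))) over P1, P2, P3, P4 (16 rows)
Evaluate each row (bits = P1,P2,P3,P4, MSB first):
  row 0 [0000]: (((0 XOR 0) IMPLIES (0 OR 0)) IMPLIES (0 IMPLIES (0 OR NOT 0))) -> 1
  row 1 [0001]: (((0 XOR 1) IMPLIES (1 OR 0)) IMPLIES (0 IMPLIES (0 OR NOT 0))) -> 1
  row 2 [0010]: (((1 XOR 0) IMPLIES (0 OR 0)) IMPLIES (0 IMPLIES (0 OR NOT 0))) -> 1
  row 3 [0011]: (((1 XOR 1) IMPLIES (1 OR 0)) IMPLIES (0 IMPLIES (0 OR NOT 0))) -> 1
  row 4 [0100]: (((0 XOR 0) IMPLIES (0 OR 0)) IMPLIES (0 IMPLIES (1 OR NOT 1))) -> 1
  row 5 [0101]: (((0 XOR 1) IMPLIES (1 OR 0)) IMPLIES (0 IMPLIES (1 OR NOT 1))) -> 1
  row 6 [0110]: (((1 XOR 0) IMPLIES (0 OR 0)) IMPLIES (0 IMPLIES (1 OR NOT 1))) -> 1
  row 7 [0111]: (((1 XOR 1) IMPLIES (1 OR 0)) IMPLIES (0 IMPLIES (1 OR NOT 1))) -> 1
  row 8 [1000]: (((0 XOR 0) IMPLIES (0 OR 1)) IMPLIES (1 IMPLIES (0 OR NOT 0))) -> 1
  row 9 [1001]: (((0 XOR 1) IMPLIES (1 OR 1)) IMPLIES (1 IMPLIES (0 OR NOT 0))) -> 1
  row 10 [1010]: (((1 XOR 0) IMPLIES (0 OR 1)) IMPLIES (1 IMPLIES (0 OR NOT 0))) -> 1
  row 11 [1011]: (((1 XOR 1) IMPLIES (1 OR 1)) IMPLIES (1 IMPLIES (0 OR NOT 0))) -> 1
  row 12 [1100]: (((0 XOR 0) IMPLIES (0 OR 1)) IMPLIES (1 IMPLIES (1 OR NOT 1))) -> 1
  row 13 [1101]: (((0 XOR 1) IMPLIES (1 OR 1)) IMPLIES (1 IMPLIES (1 OR NOT 1))) -> 1
  row 14 [1110]: (((1 XOR 0) IMPLIES (0 OR 1)) IMPLIES (1 IMPLIES (1 OR NOT 1))) -> 1
  row 15 [1111]: (((1 XOR 1) IMPLIES (1 OR 1)) IMPLIES (1 IMPLIES (1 OR NOT 1))) -> 1
Full result column, 4 rows per line (P1,P2 fixed per line; P3,P4 runs 00..11 left to right):
  rows 0-3 [P1,P2=00]: 1111  = hex F
  rows 4-7 [P1,P2=01]: 1111  = hex F
  rows 8-11 [P1,P2=10]: 1111  = hex F
  rows 12-15 [P1,P2=11]: 1111  = hex F
Output column (row 0 .. row 15) = 1111111111111111
Output column grouped in 4s = 1111 1111 1111 1111 = 0xFFFF
Convert to decimal digit by digit (value = value*16 + digit):
  F -> 15
  15*16 + 15 (F) = 255
  255*16 + 15 (F) = 4095
  4095*16 + 15 (F) = 65535
Decimal = 65535

65535
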